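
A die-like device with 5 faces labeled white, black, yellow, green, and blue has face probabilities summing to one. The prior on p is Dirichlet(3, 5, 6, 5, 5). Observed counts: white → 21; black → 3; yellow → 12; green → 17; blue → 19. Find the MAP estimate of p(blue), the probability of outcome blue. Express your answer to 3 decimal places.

MAP estimate of p(blue) = 0.253

The posterior is Dirichlet(αᵢ + nᵢ) = Dirichlet(24, 8, 18, 22, 24).
For a Dirichlet(a₁,…,a_K) with all aᵢ > 1, the mode has j-th component (aⱼ − 1)/(Σaᵢ − K).
Here Σaᵢ = 96 and K = 5, so p(blue) = (24 − 1)/(96 − 5) = 23/91 ≈ 0.253.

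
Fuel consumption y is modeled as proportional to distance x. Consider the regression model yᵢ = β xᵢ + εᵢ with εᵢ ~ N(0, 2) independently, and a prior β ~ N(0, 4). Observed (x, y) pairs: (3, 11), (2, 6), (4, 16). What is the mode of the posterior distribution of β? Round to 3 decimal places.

β̂_MAP = 3.695

log p(β | y) = −Σ(yᵢ − βxᵢ)²/(2·2) − β²/(2·4) + const.
Setting the derivative to zero: Σxᵢ(yᵢ − βxᵢ)/2 − β/4 = 0, so β = Σxᵢyᵢ / (Σxᵢ² + σ²/τ²).
Σxᵢyᵢ = 3·11 + 2·6 + 4·16 = 109; Σxᵢ² = 29; σ²/τ² = 0.5.
β̂_MAP = 109 / (29 + 0.5) = 109/29.5 ≈ 3.695.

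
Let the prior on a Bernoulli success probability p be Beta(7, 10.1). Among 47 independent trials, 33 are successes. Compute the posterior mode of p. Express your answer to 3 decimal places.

Prior: Beta(7, 10.1).
Data: 33 successes in 47 trials. The binomial likelihood contributes p^33(1−p)^14, so the posterior is Beta(7+33, 10.1+14) = Beta(40, 24.1).
For Beta(a, b) with a, b > 1 the mode is (a−1)/(a+b−2) = 39/62.1 ≈ 0.628.

p̂_MAP = 0.628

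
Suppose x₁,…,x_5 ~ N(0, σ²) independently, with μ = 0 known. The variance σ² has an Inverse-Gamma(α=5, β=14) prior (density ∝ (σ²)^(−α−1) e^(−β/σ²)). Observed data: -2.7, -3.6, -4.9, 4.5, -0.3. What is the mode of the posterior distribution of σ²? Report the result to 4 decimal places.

Sum of squared deviations about the known mean: SS = (-2.7−0)² + (-3.6−0)² + (-4.9−0)² + (4.5−0)² + (-0.3−0)² = 64.6.
The Normal likelihood contributes (σ²)^(−n/2) exp(−SS/(2σ²)), so the posterior is Inverse-Gamma(α + n/2, β + SS/2) = Inverse-Gamma(7.5, 46.3).
The mode of Inverse-Gamma(a, b) is b/(a+1) = 46.3/8.5 ≈ 5.4471.

σ̂²_MAP = 5.4471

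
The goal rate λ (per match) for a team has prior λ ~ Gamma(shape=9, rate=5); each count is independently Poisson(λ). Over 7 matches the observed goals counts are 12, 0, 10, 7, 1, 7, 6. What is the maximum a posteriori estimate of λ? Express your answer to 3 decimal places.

Σxᵢ = 12+0+10+7+1+7+6 = 43, with n = 7.
Posterior ∝ λ^8e^(−5λ) · λ^43e^(−7λ) = λ^51e^(−12λ), i.e. Gamma(shape=52, rate=12).
The mode of a Gamma(a, b) with a ≥ 1 (shape–rate) is (a−1)/b = 51/12 ≈ 4.250.

λ̂_MAP = 4.250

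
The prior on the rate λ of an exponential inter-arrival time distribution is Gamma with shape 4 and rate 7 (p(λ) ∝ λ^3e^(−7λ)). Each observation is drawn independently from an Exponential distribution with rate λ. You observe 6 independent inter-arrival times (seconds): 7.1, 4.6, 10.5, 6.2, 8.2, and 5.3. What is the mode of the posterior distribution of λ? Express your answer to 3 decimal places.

The Exponential(rate=λ) likelihood is ∝ λ^n e^(−λΣtᵢ). Here n = 6 and Σtᵢ = 7.1 + 4.6 + 10.5 + 6.2 + 8.2 + 5.3 = 41.9.
Posterior ∝ λ^3e^(−7λ) · λ^6e^(−41.9λ) = λ^9e^(−48.9λ), i.e. Gamma(10, 48.9).
Mode = (a−1)/b = 9/48.9 ≈ 0.184.

λ̂_MAP = 0.184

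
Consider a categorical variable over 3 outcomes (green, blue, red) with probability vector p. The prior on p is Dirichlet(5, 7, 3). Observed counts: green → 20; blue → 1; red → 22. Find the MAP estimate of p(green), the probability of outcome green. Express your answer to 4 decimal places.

MAP estimate of p(green) = 0.4364

The posterior is Dirichlet(αᵢ + nᵢ) = Dirichlet(25, 8, 25).
For a Dirichlet(a₁,…,a_K) with all aᵢ > 1, the mode has j-th component (aⱼ − 1)/(Σaᵢ − K).
Here Σaᵢ = 58 and K = 3, so p(green) = (25 − 1)/(58 − 3) = 24/55 ≈ 0.4364.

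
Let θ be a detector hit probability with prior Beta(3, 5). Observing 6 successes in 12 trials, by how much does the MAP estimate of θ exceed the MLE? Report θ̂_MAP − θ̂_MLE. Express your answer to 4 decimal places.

MAP − MLE = -0.0556

Posterior is Beta(9, 11); MAP = (9−1)/(20−2) = 8/18 ≈ 0.44444.
MLE ignores the prior: θ̂_MLE = k/n = 6/12 ≈ 0.50000.
Difference = 8/18 − 6/12 = -1/18 ≈ -0.0556.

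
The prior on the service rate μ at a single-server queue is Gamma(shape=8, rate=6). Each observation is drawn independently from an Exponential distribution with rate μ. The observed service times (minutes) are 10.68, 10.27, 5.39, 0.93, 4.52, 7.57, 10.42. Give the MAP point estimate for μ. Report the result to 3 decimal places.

μ̂_MAP = 0.251

The Exponential(rate=μ) likelihood is ∝ μ^n e^(−μΣtᵢ). Here n = 7 and Σtᵢ = 10.68 + 10.27 + 5.39 + 0.93 + 4.52 + 7.57 + 10.42 = 49.78.
Posterior ∝ μ^7e^(−6μ) · μ^7e^(−49.78μ) = μ^14e^(−55.78μ), i.e. Gamma(15, 55.78).
Mode = (a−1)/b = 14/55.78 ≈ 0.251.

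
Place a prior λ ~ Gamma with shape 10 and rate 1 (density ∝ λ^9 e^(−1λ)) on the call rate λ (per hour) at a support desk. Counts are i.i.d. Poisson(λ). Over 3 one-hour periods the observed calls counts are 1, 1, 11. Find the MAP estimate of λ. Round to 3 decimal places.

Σxᵢ = 1+1+11 = 13, with n = 3.
Posterior ∝ λ^9e^(−1λ) · λ^13e^(−3λ) = λ^22e^(−4λ), i.e. Gamma(shape=23, rate=4).
The mode of a Gamma(a, b) with a ≥ 1 (shape–rate) is (a−1)/b = 22/4 ≈ 5.500.

λ̂_MAP = 5.500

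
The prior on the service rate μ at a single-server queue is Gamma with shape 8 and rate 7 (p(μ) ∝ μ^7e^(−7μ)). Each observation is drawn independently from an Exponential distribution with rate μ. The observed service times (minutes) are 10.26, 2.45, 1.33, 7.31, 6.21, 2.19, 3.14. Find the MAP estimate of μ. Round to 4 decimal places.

The Exponential(rate=μ) likelihood is ∝ μ^n e^(−μΣtᵢ). Here n = 7 and Σtᵢ = 10.26 + 2.45 + 1.33 + 7.31 + 6.21 + 2.19 + 3.14 = 32.89.
Posterior ∝ μ^7e^(−7μ) · μ^7e^(−32.89μ) = μ^14e^(−39.89μ), i.e. Gamma(15, 39.89).
Mode = (a−1)/b = 14/39.89 ≈ 0.3510.

μ̂_MAP = 0.3510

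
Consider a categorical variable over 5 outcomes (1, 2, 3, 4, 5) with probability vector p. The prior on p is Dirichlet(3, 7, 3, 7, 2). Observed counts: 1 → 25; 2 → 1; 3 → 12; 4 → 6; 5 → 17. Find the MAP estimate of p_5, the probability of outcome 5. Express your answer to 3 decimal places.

MAP estimate: 0.231

The posterior is Dirichlet(αᵢ + nᵢ) = Dirichlet(28, 8, 15, 13, 19).
For a Dirichlet(a₁,…,a_K) with all aᵢ > 1, the mode has j-th component (aⱼ − 1)/(Σaᵢ − K).
Here Σaᵢ = 83 and K = 5, so p_5 = (19 − 1)/(83 − 5) = 18/78 ≈ 0.231.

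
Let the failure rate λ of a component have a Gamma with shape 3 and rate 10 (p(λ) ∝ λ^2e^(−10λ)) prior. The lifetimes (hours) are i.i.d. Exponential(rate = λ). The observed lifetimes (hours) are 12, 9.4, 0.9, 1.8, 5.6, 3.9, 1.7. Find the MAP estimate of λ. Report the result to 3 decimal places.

The Exponential(rate=λ) likelihood is ∝ λ^n e^(−λΣtᵢ). Here n = 7 and Σtᵢ = 12 + 9.4 + 0.9 + 1.8 + 5.6 + 3.9 + 1.7 = 35.3.
Posterior ∝ λ^2e^(−10λ) · λ^7e^(−35.3λ) = λ^9e^(−45.3λ), i.e. Gamma(10, 45.3).
Mode = (a−1)/b = 9/45.3 ≈ 0.199.

λ̂_MAP = 0.199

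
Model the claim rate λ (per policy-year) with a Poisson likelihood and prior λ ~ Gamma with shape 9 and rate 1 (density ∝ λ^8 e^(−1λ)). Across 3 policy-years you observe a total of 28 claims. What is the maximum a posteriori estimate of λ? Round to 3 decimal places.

Σxᵢ = 28, n = 3.
Posterior ∝ λ^8e^(−1λ) · λ^28e^(−3λ) = λ^36e^(−4λ), i.e. Gamma(shape=37, rate=4).
The mode of a Gamma(a, b) with a ≥ 1 (shape–rate) is (a−1)/b = 36/4 ≈ 9.000.

λ̂_MAP = 9.000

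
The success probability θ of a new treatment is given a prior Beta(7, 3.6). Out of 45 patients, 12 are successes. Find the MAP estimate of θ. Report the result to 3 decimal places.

θ̂_MAP = 0.336

Prior: Beta(7, 3.6).
Data: 12 successes in 45 trials. The binomial likelihood contributes θ^12(1−θ)^33, so the posterior is Beta(7+12, 3.6+33) = Beta(19, 36.6).
For Beta(a, b) with a, b > 1 the mode is (a−1)/(a+b−2) = 18/53.6 ≈ 0.336.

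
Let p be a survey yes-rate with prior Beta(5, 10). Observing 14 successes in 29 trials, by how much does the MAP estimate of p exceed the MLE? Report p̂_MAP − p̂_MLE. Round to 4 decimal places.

Posterior is Beta(19, 25); MAP = (19−1)/(44−2) = 18/42 ≈ 0.42857.
MLE ignores the prior: p̂_MLE = k/n = 14/29 ≈ 0.48276.
Difference = 18/42 − 14/29 = -11/203 ≈ -0.0542.

MAP − MLE = -0.0542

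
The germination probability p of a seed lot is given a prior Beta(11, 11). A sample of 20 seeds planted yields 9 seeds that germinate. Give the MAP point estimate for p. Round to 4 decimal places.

p̂_MAP = 0.4750

Prior: Beta(11, 11).
Data: 9 successes in 20 trials. The binomial likelihood contributes p^9(1−p)^11, so the posterior is Beta(11+9, 11+11) = Beta(20, 22).
For Beta(a, b) with a, b > 1 the mode is (a−1)/(a+b−2) = 19/40 ≈ 0.4750.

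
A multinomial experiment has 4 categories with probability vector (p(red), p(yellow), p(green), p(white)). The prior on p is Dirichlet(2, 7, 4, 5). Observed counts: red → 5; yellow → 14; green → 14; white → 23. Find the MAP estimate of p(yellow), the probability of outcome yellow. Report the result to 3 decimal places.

The posterior is Dirichlet(αᵢ + nᵢ) = Dirichlet(7, 21, 18, 28).
For a Dirichlet(a₁,…,a_K) with all aᵢ > 1, the mode has j-th component (aⱼ − 1)/(Σaᵢ − K).
Here Σaᵢ = 74 and K = 4, so p(yellow) = (21 − 1)/(74 − 4) = 20/70 ≈ 0.286.

MAP estimate of p(yellow) = 0.286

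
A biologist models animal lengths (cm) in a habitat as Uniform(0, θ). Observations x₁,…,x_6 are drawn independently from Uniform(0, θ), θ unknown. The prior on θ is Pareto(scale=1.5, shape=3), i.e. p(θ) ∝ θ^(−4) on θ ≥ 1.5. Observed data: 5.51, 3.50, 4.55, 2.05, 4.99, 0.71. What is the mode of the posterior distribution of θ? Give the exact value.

θ̂_MAP = 5.51

The Uniform(0, θ) likelihood is θ^(−n) for θ ≥ max(xᵢ), zero otherwise. Here max(xᵢ) = 5.51.
Posterior ∝ θ^(−4) · θ^(−6) = θ^(−10) on θ ≥ max(1.5, 5.51) = 5.51.
This density is strictly decreasing in θ, so the posterior mode lies at the lower boundary of the support.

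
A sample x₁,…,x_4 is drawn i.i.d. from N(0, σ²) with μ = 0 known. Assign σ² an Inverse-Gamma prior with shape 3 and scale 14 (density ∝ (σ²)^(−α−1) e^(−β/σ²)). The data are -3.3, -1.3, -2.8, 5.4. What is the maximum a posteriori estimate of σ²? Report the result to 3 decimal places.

Sum of squared deviations about the known mean: SS = (-3.3−0)² + (-1.3−0)² + (-2.8−0)² + (5.4−0)² = 49.58.
The Normal likelihood contributes (σ²)^(−n/2) exp(−SS/(2σ²)), so the posterior is Inverse-Gamma(α + n/2, β + SS/2) = Inverse-Gamma(5, 38.79).
The mode of Inverse-Gamma(a, b) is b/(a+1) = 38.79/6 ≈ 6.465.

σ̂²_MAP = 6.465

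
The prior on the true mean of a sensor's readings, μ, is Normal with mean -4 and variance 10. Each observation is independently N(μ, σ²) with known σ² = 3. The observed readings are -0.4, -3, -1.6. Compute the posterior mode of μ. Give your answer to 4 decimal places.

n = 3; x̄ = ((-0.4) + (-3) + (-1.6))/3 = -5/3 = -5/3 ≈ -1.6667.
For a Normal prior and Normal likelihood with known variance, the posterior is Normal; its mode equals its mean, the precision-weighted average.
Prior precision 1/σ₀² = 1/10 = 0.1; data precision n/σ² = 3/3 = 1.
μ̂ = (0.1·(-4) + 1·(-5/3)) / (0.1 + 1) = (-31/15)/1.1 = -62/33 ≈ -1.8788.

μ̂_MAP = -1.8788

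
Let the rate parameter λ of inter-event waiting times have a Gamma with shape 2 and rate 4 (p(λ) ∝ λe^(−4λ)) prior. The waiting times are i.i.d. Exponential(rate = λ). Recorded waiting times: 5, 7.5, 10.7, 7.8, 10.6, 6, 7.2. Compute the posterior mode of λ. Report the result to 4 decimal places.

λ̂_MAP = 0.1361

The Exponential(rate=λ) likelihood is ∝ λ^n e^(−λΣtᵢ). Here n = 7 and Σtᵢ = 5 + 7.5 + 10.7 + 7.8 + 10.6 + 6 + 7.2 = 54.8.
Posterior ∝ λe^(−4λ) · λ^7e^(−54.8λ) = λ^8e^(−58.8λ), i.e. Gamma(9, 58.8).
Mode = (a−1)/b = 8/58.8 ≈ 0.1361.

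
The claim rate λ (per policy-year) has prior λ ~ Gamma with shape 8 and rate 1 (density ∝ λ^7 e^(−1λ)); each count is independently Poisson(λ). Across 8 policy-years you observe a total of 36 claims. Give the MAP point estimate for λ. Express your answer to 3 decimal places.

Σxᵢ = 36, n = 8.
Posterior ∝ λ^7e^(−1λ) · λ^36e^(−8λ) = λ^43e^(−9λ), i.e. Gamma(shape=44, rate=9).
The mode of a Gamma(a, b) with a ≥ 1 (shape–rate) is (a−1)/b = 43/9 ≈ 4.778.

λ̂_MAP = 4.778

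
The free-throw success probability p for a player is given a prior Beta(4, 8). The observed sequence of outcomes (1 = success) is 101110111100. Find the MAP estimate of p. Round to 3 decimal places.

Prior: Beta(4, 8).
Data: 8 successes in 12 trials (from the sequence). The binomial likelihood contributes p^8(1−p)^4, so the posterior is Beta(4+8, 8+4) = Beta(12, 12).
For Beta(a, b) with a, b > 1 the mode is (a−1)/(a+b−2) = 11/22 ≈ 0.500.

p̂_MAP = 0.500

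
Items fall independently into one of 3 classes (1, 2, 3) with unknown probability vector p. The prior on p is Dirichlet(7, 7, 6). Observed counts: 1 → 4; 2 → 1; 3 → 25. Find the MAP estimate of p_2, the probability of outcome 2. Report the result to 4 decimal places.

The posterior is Dirichlet(αᵢ + nᵢ) = Dirichlet(11, 8, 31).
For a Dirichlet(a₁,…,a_K) with all aᵢ > 1, the mode has j-th component (aⱼ − 1)/(Σaᵢ − K).
Here Σaᵢ = 50 and K = 3, so p_2 = (8 − 1)/(50 − 3) = 7/47 ≈ 0.1489.

MAP estimate: 0.1489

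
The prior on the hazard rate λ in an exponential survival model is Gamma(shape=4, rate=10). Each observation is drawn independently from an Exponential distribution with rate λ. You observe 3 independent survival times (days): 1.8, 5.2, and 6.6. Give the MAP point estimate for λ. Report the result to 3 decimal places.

The Exponential(rate=λ) likelihood is ∝ λ^n e^(−λΣtᵢ). Here n = 3 and Σtᵢ = 1.8 + 5.2 + 6.6 = 13.6.
Posterior ∝ λ^3e^(−10λ) · λ^3e^(−13.6λ) = λ^6e^(−23.6λ), i.e. Gamma(7, 23.6).
Mode = (a−1)/b = 6/23.6 ≈ 0.254.

λ̂_MAP = 0.254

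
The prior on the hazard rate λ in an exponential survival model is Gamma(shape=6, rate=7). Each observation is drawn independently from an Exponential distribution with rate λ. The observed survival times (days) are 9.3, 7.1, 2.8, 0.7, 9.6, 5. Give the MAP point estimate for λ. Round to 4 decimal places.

λ̂_MAP = 0.2651

The Exponential(rate=λ) likelihood is ∝ λ^n e^(−λΣtᵢ). Here n = 6 and Σtᵢ = 9.3 + 7.1 + 2.8 + 0.7 + 9.6 + 5 = 34.5.
Posterior ∝ λ^5e^(−7λ) · λ^6e^(−34.5λ) = λ^11e^(−41.5λ), i.e. Gamma(12, 41.5).
Mode = (a−1)/b = 11/41.5 ≈ 0.2651.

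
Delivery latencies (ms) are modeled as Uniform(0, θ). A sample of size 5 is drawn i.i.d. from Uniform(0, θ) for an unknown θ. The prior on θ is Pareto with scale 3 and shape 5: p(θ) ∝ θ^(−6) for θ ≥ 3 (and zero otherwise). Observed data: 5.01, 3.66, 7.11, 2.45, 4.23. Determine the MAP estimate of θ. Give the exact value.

The Uniform(0, θ) likelihood is θ^(−n) for θ ≥ max(xᵢ), zero otherwise. Here max(xᵢ) = 7.11.
Posterior ∝ θ^(−6) · θ^(−5) = θ^(−11) on θ ≥ max(3, 7.11) = 7.11.
This density is strictly decreasing in θ, so the posterior mode lies at the lower boundary of the support.

θ̂_MAP = 7.11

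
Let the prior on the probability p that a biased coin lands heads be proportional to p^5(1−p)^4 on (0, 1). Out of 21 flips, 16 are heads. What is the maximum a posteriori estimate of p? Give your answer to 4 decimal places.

The prior density ∝ p^5(1−p)^4 is the kernel of Beta(6, 5).
Data: 16 successes in 21 trials. The binomial likelihood contributes p^16(1−p)^5, so the posterior is Beta(6+16, 5+5) = Beta(22, 10).
For Beta(a, b) with a, b > 1 the mode is (a−1)/(a+b−2) = 21/30 ≈ 0.7000.

p̂_MAP = 0.7000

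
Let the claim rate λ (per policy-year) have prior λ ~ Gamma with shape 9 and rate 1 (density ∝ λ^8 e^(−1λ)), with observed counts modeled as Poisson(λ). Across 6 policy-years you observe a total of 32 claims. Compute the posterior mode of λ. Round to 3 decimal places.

λ̂_MAP = 5.714

Σxᵢ = 32, n = 6.
Posterior ∝ λ^8e^(−1λ) · λ^32e^(−6λ) = λ^40e^(−7λ), i.e. Gamma(shape=41, rate=7).
The mode of a Gamma(a, b) with a ≥ 1 (shape–rate) is (a−1)/b = 40/7 ≈ 5.714.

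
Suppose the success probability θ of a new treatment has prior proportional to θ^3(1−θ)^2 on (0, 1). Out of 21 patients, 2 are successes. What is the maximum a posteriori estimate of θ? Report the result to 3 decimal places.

θ̂_MAP = 0.192

The prior density ∝ θ^3(1−θ)^2 is the kernel of Beta(4, 3).
Data: 2 successes in 21 trials. The binomial likelihood contributes θ^2(1−θ)^19, so the posterior is Beta(4+2, 3+19) = Beta(6, 22).
For Beta(a, b) with a, b > 1 the mode is (a−1)/(a+b−2) = 5/26 ≈ 0.192.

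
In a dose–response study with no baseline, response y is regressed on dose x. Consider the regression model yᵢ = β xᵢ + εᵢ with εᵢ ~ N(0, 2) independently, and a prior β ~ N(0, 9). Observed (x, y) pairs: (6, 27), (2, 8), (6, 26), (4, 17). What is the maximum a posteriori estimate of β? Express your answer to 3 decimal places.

log p(β | y) = −Σ(yᵢ − βxᵢ)²/(2·2) − β²/(2·9) + const.
Setting the derivative to zero: Σxᵢ(yᵢ − βxᵢ)/2 − β/9 = 0, so β = Σxᵢyᵢ / (Σxᵢ² + σ²/τ²).
Σxᵢyᵢ = 6·27 + 2·8 + 6·26 + 4·17 = 402; Σxᵢ² = 92; σ²/τ² = 2/9.
β̂_MAP = 402 / (92 + 2/9) = 402/(830/9) = 1809/415 ≈ 4.359.

β̂_MAP = 4.359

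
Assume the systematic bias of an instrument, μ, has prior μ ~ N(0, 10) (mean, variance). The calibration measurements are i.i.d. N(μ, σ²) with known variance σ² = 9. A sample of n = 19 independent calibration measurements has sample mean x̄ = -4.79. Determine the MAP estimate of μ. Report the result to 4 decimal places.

n = 19, x̄ = -4.79.
For a Normal prior and Normal likelihood with known variance, the posterior is Normal; its mode equals its mean, the precision-weighted average.
Prior precision 1/σ₀² = 1/10 = 0.1; data precision n/σ² = 19/9.
μ̂ = (0.1·0 + (19/9)·(-4.79)) / (0.1 + 19/9) = (-9101/900)/(199/90) = -9101/1990 ≈ -4.5734.

μ̂_MAP = -4.5734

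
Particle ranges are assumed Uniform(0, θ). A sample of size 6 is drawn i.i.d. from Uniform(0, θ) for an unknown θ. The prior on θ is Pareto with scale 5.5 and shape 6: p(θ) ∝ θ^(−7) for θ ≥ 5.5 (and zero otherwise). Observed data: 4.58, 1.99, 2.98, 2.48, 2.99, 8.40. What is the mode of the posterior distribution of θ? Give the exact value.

θ̂_MAP = 8.40

The Uniform(0, θ) likelihood is θ^(−n) for θ ≥ max(xᵢ), zero otherwise. Here max(xᵢ) = 8.40.
Posterior ∝ θ^(−7) · θ^(−6) = θ^(−13) on θ ≥ max(5.5, 8.40) = 8.40.
This density is strictly decreasing in θ, so the posterior mode lies at the lower boundary of the support.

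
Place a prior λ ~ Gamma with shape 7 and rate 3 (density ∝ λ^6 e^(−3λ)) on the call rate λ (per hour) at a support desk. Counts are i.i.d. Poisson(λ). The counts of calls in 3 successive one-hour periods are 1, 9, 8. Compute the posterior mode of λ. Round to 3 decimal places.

Σxᵢ = 1+9+8 = 18, with n = 3.
Posterior ∝ λ^6e^(−3λ) · λ^18e^(−3λ) = λ^24e^(−6λ), i.e. Gamma(shape=25, rate=6).
The mode of a Gamma(a, b) with a ≥ 1 (shape–rate) is (a−1)/b = 24/6 ≈ 4.000.

λ̂_MAP = 4.000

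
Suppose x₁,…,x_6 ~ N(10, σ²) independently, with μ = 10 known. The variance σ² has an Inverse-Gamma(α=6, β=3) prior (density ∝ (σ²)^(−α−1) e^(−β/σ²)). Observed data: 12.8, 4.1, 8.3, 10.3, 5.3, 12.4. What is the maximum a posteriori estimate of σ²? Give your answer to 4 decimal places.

Sum of squared deviations about the known mean: SS = (12.8−10)² + (4.1−10)² + (8.3−10)² + (10.3−10)² + (5.3−10)² + (12.4−10)² = 73.48.
The Normal likelihood contributes (σ²)^(−n/2) exp(−SS/(2σ²)), so the posterior is Inverse-Gamma(α + n/2, β + SS/2) = Inverse-Gamma(9, 39.74).
The mode of Inverse-Gamma(a, b) is b/(a+1) = 39.74/10 ≈ 3.9740.

σ̂²_MAP = 3.9740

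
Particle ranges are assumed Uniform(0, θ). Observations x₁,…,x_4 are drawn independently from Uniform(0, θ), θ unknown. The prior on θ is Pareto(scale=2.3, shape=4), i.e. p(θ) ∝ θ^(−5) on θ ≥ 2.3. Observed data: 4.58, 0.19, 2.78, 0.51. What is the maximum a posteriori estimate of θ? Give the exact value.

θ̂_MAP = 4.58

The Uniform(0, θ) likelihood is θ^(−n) for θ ≥ max(xᵢ), zero otherwise. Here max(xᵢ) = 4.58.
Posterior ∝ θ^(−5) · θ^(−4) = θ^(−9) on θ ≥ max(2.3, 4.58) = 4.58.
This density is strictly decreasing in θ, so the posterior mode lies at the lower boundary of the support.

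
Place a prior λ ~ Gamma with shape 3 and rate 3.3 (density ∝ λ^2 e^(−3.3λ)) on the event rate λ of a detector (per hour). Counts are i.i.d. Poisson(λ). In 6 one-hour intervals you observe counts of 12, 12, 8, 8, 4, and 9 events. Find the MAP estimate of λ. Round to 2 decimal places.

Σxᵢ = 12+12+8+8+4+9 = 53, with n = 6.
Posterior ∝ λ^2e^(−3.3λ) · λ^53e^(−6λ) = λ^55e^(−9.3λ), i.e. Gamma(shape=56, rate=9.3).
The mode of a Gamma(a, b) with a ≥ 1 (shape–rate) is (a−1)/b = 55/9.3 ≈ 5.91.

λ̂_MAP = 5.91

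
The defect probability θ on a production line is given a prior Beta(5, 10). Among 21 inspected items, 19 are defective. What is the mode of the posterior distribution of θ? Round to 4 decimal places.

Prior: Beta(5, 10).
Data: 19 successes in 21 trials. The binomial likelihood contributes θ^19(1−θ)^2, so the posterior is Beta(5+19, 10+2) = Beta(24, 12).
For Beta(a, b) with a, b > 1 the mode is (a−1)/(a+b−2) = 23/34 ≈ 0.6765.

θ̂_MAP = 0.6765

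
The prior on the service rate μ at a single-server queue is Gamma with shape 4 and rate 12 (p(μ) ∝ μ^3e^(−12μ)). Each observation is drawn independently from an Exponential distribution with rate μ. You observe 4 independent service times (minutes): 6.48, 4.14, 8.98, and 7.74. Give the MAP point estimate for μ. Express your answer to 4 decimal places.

The Exponential(rate=μ) likelihood is ∝ μ^n e^(−μΣtᵢ). Here n = 4 and Σtᵢ = 6.48 + 4.14 + 8.98 + 7.74 = 27.34.
Posterior ∝ μ^3e^(−12μ) · μ^4e^(−27.34μ) = μ^7e^(−39.34μ), i.e. Gamma(8, 39.34).
Mode = (a−1)/b = 7/39.34 ≈ 0.1779.

μ̂_MAP = 0.1779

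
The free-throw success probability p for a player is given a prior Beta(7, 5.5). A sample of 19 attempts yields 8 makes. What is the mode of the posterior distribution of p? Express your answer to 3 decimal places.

p̂_MAP = 0.475

Prior: Beta(7, 5.5).
Data: 8 successes in 19 trials. The binomial likelihood contributes p^8(1−p)^11, so the posterior is Beta(7+8, 5.5+11) = Beta(15, 16.5).
For Beta(a, b) with a, b > 1 the mode is (a−1)/(a+b−2) = 14/29.5 ≈ 0.475.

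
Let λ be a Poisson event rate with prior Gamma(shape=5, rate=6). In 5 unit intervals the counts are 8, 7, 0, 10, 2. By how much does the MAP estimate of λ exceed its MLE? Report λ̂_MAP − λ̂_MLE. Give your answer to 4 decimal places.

MAP − MLE = -2.5818

Σxᵢ = 27. Posterior is Gamma(32, 11); MAP = (32−1)/11 = 31/11 ≈ 2.81818.
MLE = x̄ = 27/5 ≈ 5.40000.
Difference = 31/11 − 27/5 = -142/55 ≈ -2.5818.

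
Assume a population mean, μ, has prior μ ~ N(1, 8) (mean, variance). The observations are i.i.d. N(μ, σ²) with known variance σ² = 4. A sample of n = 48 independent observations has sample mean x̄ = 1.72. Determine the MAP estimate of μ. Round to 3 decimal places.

μ̂_MAP = 1.713

n = 48, x̄ = 1.72.
For a Normal prior and Normal likelihood with known variance, the posterior is Normal; its mode equals its mean, the precision-weighted average.
Prior precision 1/σ₀² = 1/8 = 0.125; data precision n/σ² = 48/4 = 12.
μ̂ = (0.125·1 + 12·1.72) / (0.125 + 12) = 20.765/12.125 = 4153/2425 ≈ 1.713.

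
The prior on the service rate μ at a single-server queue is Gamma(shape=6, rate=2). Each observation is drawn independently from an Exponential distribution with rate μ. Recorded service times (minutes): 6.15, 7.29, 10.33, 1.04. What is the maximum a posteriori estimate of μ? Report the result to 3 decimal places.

μ̂_MAP = 0.336

The Exponential(rate=μ) likelihood is ∝ μ^n e^(−μΣtᵢ). Here n = 4 and Σtᵢ = 6.15 + 7.29 + 10.33 + 1.04 = 24.81.
Posterior ∝ μ^5e^(−2μ) · μ^4e^(−24.81μ) = μ^9e^(−26.81μ), i.e. Gamma(10, 26.81).
Mode = (a−1)/b = 9/26.81 ≈ 0.336.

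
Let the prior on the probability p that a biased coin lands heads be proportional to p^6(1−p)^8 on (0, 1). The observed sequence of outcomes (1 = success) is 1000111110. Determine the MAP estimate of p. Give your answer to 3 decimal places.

p̂_MAP = 0.500

The prior density ∝ p^6(1−p)^8 is the kernel of Beta(7, 9).
Data: 6 successes in 10 trials (from the sequence). The binomial likelihood contributes p^6(1−p)^4, so the posterior is Beta(7+6, 9+4) = Beta(13, 13).
For Beta(a, b) with a, b > 1 the mode is (a−1)/(a+b−2) = 12/24 ≈ 0.500.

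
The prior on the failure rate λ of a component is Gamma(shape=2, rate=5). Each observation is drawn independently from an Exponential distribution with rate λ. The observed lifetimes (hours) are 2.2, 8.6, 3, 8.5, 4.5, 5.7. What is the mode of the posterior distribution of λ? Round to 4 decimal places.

λ̂_MAP = 0.1867

The Exponential(rate=λ) likelihood is ∝ λ^n e^(−λΣtᵢ). Here n = 6 and Σtᵢ = 2.2 + 8.6 + 3 + 8.5 + 4.5 + 5.7 = 32.5.
Posterior ∝ λe^(−5λ) · λ^6e^(−32.5λ) = λ^7e^(−37.5λ), i.e. Gamma(8, 37.5).
Mode = (a−1)/b = 7/37.5 ≈ 0.1867.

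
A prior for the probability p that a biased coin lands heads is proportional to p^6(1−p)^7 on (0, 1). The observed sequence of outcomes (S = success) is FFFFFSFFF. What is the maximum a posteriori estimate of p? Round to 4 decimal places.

p̂_MAP = 0.3182

The prior density ∝ p^6(1−p)^7 is the kernel of Beta(7, 8).
Data: 1 success in 9 trials (from the sequence). The binomial likelihood contributes p(1−p)^8, so the posterior is Beta(7+1, 8+8) = Beta(8, 16).
For Beta(a, b) with a, b > 1 the mode is (a−1)/(a+b−2) = 7/22 ≈ 0.3182.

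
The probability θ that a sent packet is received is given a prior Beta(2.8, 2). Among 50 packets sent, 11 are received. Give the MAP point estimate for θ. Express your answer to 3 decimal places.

Prior: Beta(2.8, 2).
Data: 11 successes in 50 trials. The binomial likelihood contributes θ^11(1−θ)^39, so the posterior is Beta(2.8+11, 2+39) = Beta(13.8, 41).
For Beta(a, b) with a, b > 1 the mode is (a−1)/(a+b−2) = 12.8/52.8 ≈ 0.242.

θ̂_MAP = 0.242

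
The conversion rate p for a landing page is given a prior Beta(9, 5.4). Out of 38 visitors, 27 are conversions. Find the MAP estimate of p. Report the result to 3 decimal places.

Prior: Beta(9, 5.4).
Data: 27 successes in 38 trials. The binomial likelihood contributes p^27(1−p)^11, so the posterior is Beta(9+27, 5.4+11) = Beta(36, 16.4).
For Beta(a, b) with a, b > 1 the mode is (a−1)/(a+b−2) = 35/50.4 ≈ 0.694.

p̂_MAP = 0.694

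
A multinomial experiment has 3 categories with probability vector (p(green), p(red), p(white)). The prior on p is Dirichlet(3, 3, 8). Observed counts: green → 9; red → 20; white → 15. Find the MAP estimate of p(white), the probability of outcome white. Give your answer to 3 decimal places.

MAP estimate of p(white) = 0.400

The posterior is Dirichlet(αᵢ + nᵢ) = Dirichlet(12, 23, 23).
For a Dirichlet(a₁,…,a_K) with all aᵢ > 1, the mode has j-th component (aⱼ − 1)/(Σaᵢ − K).
Here Σaᵢ = 58 and K = 3, so p(white) = (23 − 1)/(58 − 3) = 22/55 ≈ 0.400.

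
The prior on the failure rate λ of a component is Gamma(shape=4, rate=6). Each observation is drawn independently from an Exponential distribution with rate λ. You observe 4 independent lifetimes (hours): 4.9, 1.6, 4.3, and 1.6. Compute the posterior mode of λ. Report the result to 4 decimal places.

λ̂_MAP = 0.3804

The Exponential(rate=λ) likelihood is ∝ λ^n e^(−λΣtᵢ). Here n = 4 and Σtᵢ = 4.9 + 1.6 + 4.3 + 1.6 = 12.4.
Posterior ∝ λ^3e^(−6λ) · λ^4e^(−12.4λ) = λ^7e^(−18.4λ), i.e. Gamma(8, 18.4).
Mode = (a−1)/b = 7/18.4 ≈ 0.3804.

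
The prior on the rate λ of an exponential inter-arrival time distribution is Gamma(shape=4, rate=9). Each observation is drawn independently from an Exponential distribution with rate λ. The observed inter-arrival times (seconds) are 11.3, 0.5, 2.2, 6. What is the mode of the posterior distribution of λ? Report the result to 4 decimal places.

The Exponential(rate=λ) likelihood is ∝ λ^n e^(−λΣtᵢ). Here n = 4 and Σtᵢ = 11.3 + 0.5 + 2.2 + 6 = 20.
Posterior ∝ λ^3e^(−9λ) · λ^4e^(−20λ) = λ^7e^(−29λ), i.e. Gamma(8, 29).
Mode = (a−1)/b = 7/29 ≈ 0.2414.

λ̂_MAP = 0.2414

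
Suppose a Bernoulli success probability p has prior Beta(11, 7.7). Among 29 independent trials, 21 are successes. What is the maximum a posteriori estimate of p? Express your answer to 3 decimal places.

Prior: Beta(11, 7.7).
Data: 21 successes in 29 trials. The binomial likelihood contributes p^21(1−p)^8, so the posterior is Beta(11+21, 7.7+8) = Beta(32, 15.7).
For Beta(a, b) with a, b > 1 the mode is (a−1)/(a+b−2) = 31/45.7 ≈ 0.678.

p̂_MAP = 0.678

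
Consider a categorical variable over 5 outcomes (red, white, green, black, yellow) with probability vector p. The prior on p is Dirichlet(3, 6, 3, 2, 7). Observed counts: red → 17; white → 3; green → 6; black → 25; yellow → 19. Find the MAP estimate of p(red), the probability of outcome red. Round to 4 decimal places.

The posterior is Dirichlet(αᵢ + nᵢ) = Dirichlet(20, 9, 9, 27, 26).
For a Dirichlet(a₁,…,a_K) with all aᵢ > 1, the mode has j-th component (aⱼ − 1)/(Σaᵢ − K).
Here Σaᵢ = 91 and K = 5, so p(red) = (20 − 1)/(91 − 5) = 19/86 ≈ 0.2209.

MAP estimate of p(red) = 0.2209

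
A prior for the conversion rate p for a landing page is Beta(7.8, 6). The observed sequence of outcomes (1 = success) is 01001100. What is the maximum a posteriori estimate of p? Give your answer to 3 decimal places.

Prior: Beta(7.8, 6).
Data: 3 successes in 8 trials (from the sequence). The binomial likelihood contributes p^3(1−p)^5, so the posterior is Beta(7.8+3, 6+5) = Beta(10.8, 11).
For Beta(a, b) with a, b > 1 the mode is (a−1)/(a+b−2) = 9.8/19.8 ≈ 0.495.

p̂_MAP = 0.495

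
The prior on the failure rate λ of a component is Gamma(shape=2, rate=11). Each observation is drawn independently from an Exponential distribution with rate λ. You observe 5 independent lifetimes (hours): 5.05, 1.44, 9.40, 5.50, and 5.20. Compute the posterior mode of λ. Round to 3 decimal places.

λ̂_MAP = 0.160

The Exponential(rate=λ) likelihood is ∝ λ^n e^(−λΣtᵢ). Here n = 5 and Σtᵢ = 5.05 + 1.44 + 9.40 + 5.50 + 5.20 = 26.59.
Posterior ∝ λe^(−11λ) · λ^5e^(−26.59λ) = λ^6e^(−37.59λ), i.e. Gamma(7, 37.59).
Mode = (a−1)/b = 6/37.59 ≈ 0.160.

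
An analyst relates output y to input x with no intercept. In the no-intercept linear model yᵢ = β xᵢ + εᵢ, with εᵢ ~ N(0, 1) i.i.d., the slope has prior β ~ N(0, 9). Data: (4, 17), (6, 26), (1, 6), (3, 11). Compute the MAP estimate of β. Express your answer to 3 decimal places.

log p(β | y) = −Σ(yᵢ − βxᵢ)²/(2·1) − β²/(2·9) + const.
Setting the derivative to zero: Σxᵢ(yᵢ − βxᵢ)/1 − β/9 = 0, so β = Σxᵢyᵢ / (Σxᵢ² + σ²/τ²).
Σxᵢyᵢ = 4·17 + 6·26 + 1·6 + 3·11 = 263; Σxᵢ² = 62; σ²/τ² = 1/9.
β̂_MAP = 263 / (62 + 1/9) = 263/(559/9) = 2367/559 ≈ 4.234.

β̂_MAP = 4.234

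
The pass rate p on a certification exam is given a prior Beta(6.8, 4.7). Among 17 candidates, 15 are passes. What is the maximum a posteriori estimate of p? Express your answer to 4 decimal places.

p̂_MAP = 0.7849

Prior: Beta(6.8, 4.7).
Data: 15 successes in 17 trials. The binomial likelihood contributes p^15(1−p)^2, so the posterior is Beta(6.8+15, 4.7+2) = Beta(21.8, 6.7).
For Beta(a, b) with a, b > 1 the mode is (a−1)/(a+b−2) = 20.8/26.5 ≈ 0.7849.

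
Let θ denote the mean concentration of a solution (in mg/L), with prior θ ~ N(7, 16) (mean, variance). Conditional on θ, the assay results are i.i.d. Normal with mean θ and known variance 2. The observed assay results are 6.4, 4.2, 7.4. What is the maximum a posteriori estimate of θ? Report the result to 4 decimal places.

n = 3; x̄ = (6.4 + 4.2 + 7.4)/3 = 18/3 = 6.
For a Normal prior and Normal likelihood with known variance, the posterior is Normal; its mode equals its mean, the precision-weighted average.
Prior precision 1/σ₀² = 1/16 = 0.0625; data precision n/σ² = 3/2 = 1.5.
θ̂ = (0.0625·7 + 1.5·6) / (0.0625 + 1.5) = 9.4375/1.5625 = 6.0400.

θ̂_MAP = 6.0400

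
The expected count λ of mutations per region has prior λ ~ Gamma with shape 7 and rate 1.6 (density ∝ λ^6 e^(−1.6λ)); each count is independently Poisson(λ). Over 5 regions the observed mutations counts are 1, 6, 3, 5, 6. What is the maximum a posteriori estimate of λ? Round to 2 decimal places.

λ̂_MAP = 4.09

Σxᵢ = 1+6+3+5+6 = 21, with n = 5.
Posterior ∝ λ^6e^(−1.6λ) · λ^21e^(−5λ) = λ^27e^(−6.6λ), i.e. Gamma(shape=28, rate=6.6).
The mode of a Gamma(a, b) with a ≥ 1 (shape–rate) is (a−1)/b = 27/6.6 ≈ 4.09.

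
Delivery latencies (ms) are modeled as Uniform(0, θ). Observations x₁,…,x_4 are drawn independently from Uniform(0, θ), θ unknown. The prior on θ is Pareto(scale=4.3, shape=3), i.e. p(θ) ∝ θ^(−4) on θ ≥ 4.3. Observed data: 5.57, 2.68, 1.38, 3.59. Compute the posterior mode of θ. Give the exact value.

The Uniform(0, θ) likelihood is θ^(−n) for θ ≥ max(xᵢ), zero otherwise. Here max(xᵢ) = 5.57.
Posterior ∝ θ^(−4) · θ^(−4) = θ^(−8) on θ ≥ max(4.3, 5.57) = 5.57.
This density is strictly decreasing in θ, so the posterior mode lies at the lower boundary of the support.

θ̂_MAP = 5.57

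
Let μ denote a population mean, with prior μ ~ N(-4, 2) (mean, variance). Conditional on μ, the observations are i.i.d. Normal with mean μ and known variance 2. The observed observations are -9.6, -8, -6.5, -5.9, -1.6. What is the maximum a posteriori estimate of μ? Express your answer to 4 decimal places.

n = 5; x̄ = ((-9.6) + (-8) + (-6.5) + (-5.9) + (-1.6))/5 = -31.6/5 = -6.32.
For a Normal prior and Normal likelihood with known variance, the posterior is Normal; its mode equals its mean, the precision-weighted average.
Prior precision 1/σ₀² = 1/2 = 0.5; data precision n/σ² = 5/2 = 2.5.
μ̂ = (0.5·(-4) + 2.5·(-6.32)) / (0.5 + 2.5) = (-17.8)/3 = -89/15 ≈ -5.9333.

μ̂_MAP = -5.9333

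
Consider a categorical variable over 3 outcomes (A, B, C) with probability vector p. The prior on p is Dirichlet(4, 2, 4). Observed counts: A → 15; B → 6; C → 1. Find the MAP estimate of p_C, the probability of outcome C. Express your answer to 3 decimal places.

The posterior is Dirichlet(αᵢ + nᵢ) = Dirichlet(19, 8, 5).
For a Dirichlet(a₁,…,a_K) with all aᵢ > 1, the mode has j-th component (aⱼ − 1)/(Σaᵢ − K).
Here Σaᵢ = 32 and K = 3, so p_C = (5 − 1)/(32 − 3) = 4/29 ≈ 0.138.

MAP estimate of p_C = 0.138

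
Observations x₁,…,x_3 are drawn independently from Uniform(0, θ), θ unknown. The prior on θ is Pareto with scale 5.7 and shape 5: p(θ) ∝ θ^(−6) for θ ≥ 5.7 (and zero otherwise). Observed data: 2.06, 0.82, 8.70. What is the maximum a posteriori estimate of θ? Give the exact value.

θ̂_MAP = 8.70

The Uniform(0, θ) likelihood is θ^(−n) for θ ≥ max(xᵢ), zero otherwise. Here max(xᵢ) = 8.70.
Posterior ∝ θ^(−6) · θ^(−3) = θ^(−9) on θ ≥ max(5.7, 8.70) = 8.70.
This density is strictly decreasing in θ, so the posterior mode lies at the lower boundary of the support.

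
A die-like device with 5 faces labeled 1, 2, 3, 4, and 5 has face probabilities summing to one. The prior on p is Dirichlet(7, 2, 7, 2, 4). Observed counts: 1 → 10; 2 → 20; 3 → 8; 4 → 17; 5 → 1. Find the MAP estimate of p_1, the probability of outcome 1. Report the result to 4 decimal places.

The posterior is Dirichlet(αᵢ + nᵢ) = Dirichlet(17, 22, 15, 19, 5).
For a Dirichlet(a₁,…,a_K) with all aᵢ > 1, the mode has j-th component (aⱼ − 1)/(Σaᵢ − K).
Here Σaᵢ = 78 and K = 5, so p_1 = (17 − 1)/(78 − 5) = 16/73 ≈ 0.2192.

MAP estimate: 0.2192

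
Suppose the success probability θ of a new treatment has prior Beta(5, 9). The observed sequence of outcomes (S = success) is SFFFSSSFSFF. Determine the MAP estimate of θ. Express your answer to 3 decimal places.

Prior: Beta(5, 9).
Data: 5 successes in 11 trials (from the sequence). The binomial likelihood contributes θ^5(1−θ)^6, so the posterior is Beta(5+5, 9+6) = Beta(10, 15).
For Beta(a, b) with a, b > 1 the mode is (a−1)/(a+b−2) = 9/23 ≈ 0.391.

θ̂_MAP = 0.391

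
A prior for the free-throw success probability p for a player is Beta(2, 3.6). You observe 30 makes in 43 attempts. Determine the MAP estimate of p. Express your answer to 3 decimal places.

Prior: Beta(2, 3.6).
Data: 30 successes in 43 trials. The binomial likelihood contributes p^30(1−p)^13, so the posterior is Beta(2+30, 3.6+13) = Beta(32, 16.6).
For Beta(a, b) with a, b > 1 the mode is (a−1)/(a+b−2) = 31/46.6 ≈ 0.665.

p̂_MAP = 0.665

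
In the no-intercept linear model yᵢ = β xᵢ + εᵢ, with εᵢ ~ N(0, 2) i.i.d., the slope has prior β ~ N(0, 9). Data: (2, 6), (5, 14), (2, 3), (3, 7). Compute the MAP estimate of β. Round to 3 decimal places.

log p(β | y) = −Σ(yᵢ − βxᵢ)²/(2·2) − β²/(2·9) + const.
Setting the derivative to zero: Σxᵢ(yᵢ − βxᵢ)/2 − β/9 = 0, so β = Σxᵢyᵢ / (Σxᵢ² + σ²/τ²).
Σxᵢyᵢ = 2·6 + 5·14 + 2·3 + 3·7 = 109; Σxᵢ² = 42; σ²/τ² = 2/9.
β̂_MAP = 109 / (42 + 2/9) = 109/(380/9) = 981/380 ≈ 2.582.

β̂_MAP = 2.582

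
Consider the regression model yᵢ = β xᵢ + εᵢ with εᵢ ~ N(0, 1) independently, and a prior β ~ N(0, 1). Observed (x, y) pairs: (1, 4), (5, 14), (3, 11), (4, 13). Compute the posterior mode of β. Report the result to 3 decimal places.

β̂_MAP = 3.058

log p(β | y) = −Σ(yᵢ − βxᵢ)²/(2·1) − β²/(2·1) + const.
Setting the derivative to zero: Σxᵢ(yᵢ − βxᵢ)/1 − β/1 = 0, so β = Σxᵢyᵢ / (Σxᵢ² + σ²/τ²).
Σxᵢyᵢ = 1·4 + 5·14 + 3·11 + 4·13 = 159; Σxᵢ² = 51; σ²/τ² = 1.
β̂_MAP = 159 / (51 + 1) = 159/52 ≈ 3.058.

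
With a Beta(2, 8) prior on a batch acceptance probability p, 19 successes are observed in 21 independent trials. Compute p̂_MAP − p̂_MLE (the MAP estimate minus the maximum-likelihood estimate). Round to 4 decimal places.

MAP − MLE = -0.2151

Posterior is Beta(21, 10); MAP = (21−1)/(31−2) = 20/29 ≈ 0.68966.
MLE ignores the prior: p̂_MLE = k/n = 19/21 ≈ 0.90476.
Difference = 20/29 − 19/21 = -131/609 ≈ -0.2151.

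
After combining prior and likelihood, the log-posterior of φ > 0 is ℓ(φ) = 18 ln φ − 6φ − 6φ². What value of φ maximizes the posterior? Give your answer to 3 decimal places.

ℓ'(φ) = 18/φ − 6 − 12φ. Setting this to zero and multiplying by φ: 12φ² + 6φ − 18 = 0.
φ = (−6 + √(6² + 4·12·18)) / (2·12) = (−6 + √900) / 24 = (−6 + 30)/24 = 1.
ℓ''(φ) = −18/φ² − 12 < 0, confirming a maximum.

φ̂_MAP = 1.000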